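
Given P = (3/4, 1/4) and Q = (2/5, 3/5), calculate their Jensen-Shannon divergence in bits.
0.0926 bits

Jensen-Shannon divergence is:
JSD(P||Q) = 0.5 × D_KL(P||M) + 0.5 × D_KL(Q||M)
where M = 0.5 × (P + Q) is the mixture distribution.

M = 0.5 × (3/4, 1/4) + 0.5 × (2/5, 3/5) = (23/40, 17/40)

D_KL(P||M) = 0.0961 bits
D_KL(Q||M) = 0.0891 bits

JSD(P||Q) = 0.5 × 0.0961 + 0.5 × 0.0891 = 0.0926 bits

Unlike KL divergence, JSD is symmetric and bounded: 0 ≤ JSD ≤ log(2).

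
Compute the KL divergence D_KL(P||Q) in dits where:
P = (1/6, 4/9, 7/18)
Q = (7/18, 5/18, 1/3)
0.0554 dits

KL divergence: D_KL(P||Q) = Σ p(x) log(p(x)/q(x))

Computing term by term:
  x=0: 1/6 × log_10[(1/6)/(7/18)] = 1/6 × -0.3680 = -0.0613
  x=1: 4/9 × log_10[(4/9)/(5/18)] = 4/9 × 0.2041 = 0.0907
  x=2: 7/18 × log_10[(7/18)/(1/3)] = 7/18 × 0.0669 = 0.0260

D_KL(P||Q) = 0.0554 dits

Note: KL divergence is always non-negative and equals 0 iff P = Q.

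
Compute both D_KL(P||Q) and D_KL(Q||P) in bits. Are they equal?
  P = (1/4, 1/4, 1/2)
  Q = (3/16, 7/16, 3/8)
D_KL(P||Q) = 0.1094, D_KL(Q||P) = 0.1198

KL divergence is not symmetric: D_KL(P||Q) ≠ D_KL(Q||P) in general.

D_KL(P||Q) = 0.1094 bits
D_KL(Q||P) = 0.1198 bits

No, they are not equal!

This asymmetry is why KL divergence is not a true distance metric.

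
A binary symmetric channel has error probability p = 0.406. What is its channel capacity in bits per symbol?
0.0256 bits

For a binary symmetric channel (BSC) with error probability p:
Capacity C = 1 - H(p) bits per symbol

where H(p) = -p log₂(p) - (1-p) log₂(1-p) is the binary entropy function.

H(0.406) = 0.9744 bits
C = 1 - 0.9744 = 0.0256 bits per symbol

This means we can reliably transmit up to 0.0256 bits of information per channel use.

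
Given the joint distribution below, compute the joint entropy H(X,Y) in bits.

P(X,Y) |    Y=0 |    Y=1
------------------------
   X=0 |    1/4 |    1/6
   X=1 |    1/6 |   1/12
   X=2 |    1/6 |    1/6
2.5221 bits

Joint entropy is H(X,Y) = -Σ_{x,y} p(x,y) log p(x,y).

Summing over all non-zero entries:
H(X,Y) = -[1/4·log_2(1/4) + 1/6·log_2(1/6) + 1/6·log_2(1/6) + 1/12·log_2(1/12) + 1/6·log_2(1/6) + 1/6·log_2(1/6)]
H(X,Y) = 2.5221 bits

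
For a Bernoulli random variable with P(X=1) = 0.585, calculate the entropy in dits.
0.2947 dits

The binary entropy function is:
H(p) = -p log(p) - (1-p) log(1-p)

H(0.585) = -0.585 × log_10(0.585) - 0.415 × log_10(0.415)
H(0.585) = 0.2947 dits

Note: Binary entropy is maximized at p=0.5 (H=1 bit) and minimized at p=0 or p=1 (H=0).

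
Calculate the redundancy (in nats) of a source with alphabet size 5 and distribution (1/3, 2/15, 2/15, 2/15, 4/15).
0.0848 nats

Redundancy measures how far a source is from maximum entropy:
R = H_max - H(X)

Maximum entropy for 5 symbols: H_max = log_e(5) = 1.6094 nats
Actual entropy: H(X) = 1.5246 nats
Redundancy: R = 1.6094 - 1.5246 = 0.0848 nats

This redundancy represents potential for compression: the source could be compressed by 0.0848 nats per symbol.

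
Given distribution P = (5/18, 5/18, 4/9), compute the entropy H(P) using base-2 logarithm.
1.5466 bits

Shannon entropy is H(X) = -Σ p(x) log p(x).

For P = (5/18, 5/18, 4/9):
H = -5/18 × log_2(5/18) -5/18 × log_2(5/18) -4/9 × log_2(4/9)
H = 1.5466 bits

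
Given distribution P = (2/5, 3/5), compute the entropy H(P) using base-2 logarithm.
0.9710 bits

Shannon entropy is H(X) = -Σ p(x) log p(x).

For P = (2/5, 3/5):
H = -2/5 × log_2(2/5) -3/5 × log_2(3/5)
H = 0.9710 bits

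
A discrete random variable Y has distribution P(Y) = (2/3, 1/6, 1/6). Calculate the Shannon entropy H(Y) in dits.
0.3768 dits

Shannon entropy is H(X) = -Σ p(x) log p(x).

For P = (2/3, 1/6, 1/6):
H = -2/3 × log_10(2/3) -1/6 × log_10(1/6) -1/6 × log_10(1/6)
H = 0.3768 dits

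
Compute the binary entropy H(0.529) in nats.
0.6915 nats

The binary entropy function is:
H(p) = -p log(p) - (1-p) log(1-p)

H(0.529) = -0.529 × log_e(0.529) - 0.471 × log_e(0.471)
H(0.529) = 0.6915 nats

Note: Binary entropy is maximized at p=0.5 (H=1 bit) and minimized at p=0 or p=1 (H=0).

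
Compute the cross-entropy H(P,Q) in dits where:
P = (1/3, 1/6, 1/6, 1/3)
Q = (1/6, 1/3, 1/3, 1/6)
0.6778 dits

Cross-entropy: H(P,Q) = -Σ p(x) log q(x)

Alternatively: H(P,Q) = H(P) + D_KL(P||Q)
H(P) = 0.5775 dits
D_KL(P||Q) = 0.1003 dits

H(P,Q) = 0.5775 + 0.1003 = 0.6778 dits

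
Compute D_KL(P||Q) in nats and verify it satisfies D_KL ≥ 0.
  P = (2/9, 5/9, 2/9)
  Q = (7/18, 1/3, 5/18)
0.1098 nats

KL divergence satisfies the Gibbs inequality: D_KL(P||Q) ≥ 0 for all distributions P, Q.

D_KL(P||Q) = Σ p(x) log(p(x)/q(x))
Term by term:
  x=0: 2/9 × log_e[(2/9)/(7/18)] = -0.1244
  x=1: 5/9 × log_e[(5/9)/(1/3)] = 0.2838
  x=2: 2/9 × log_e[(2/9)/(5/18)] = -0.0496
D_KL(P||Q) = 0.1098 nats

D_KL(P||Q) = 0.1098 ≥ 0 ✓

This non-negativity is a fundamental property: relative entropy cannot be negative because it measures how different Q is from P.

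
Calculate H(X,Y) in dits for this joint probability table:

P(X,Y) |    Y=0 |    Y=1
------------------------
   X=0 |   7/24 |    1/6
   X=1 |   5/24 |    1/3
0.5867 dits

Joint entropy is H(X,Y) = -Σ_{x,y} p(x,y) log p(x,y).

Summing over all non-zero entries:
H(X,Y) = -[7/24·log_10(7/24) + 1/6·log_10(1/6) + 5/24·log_10(5/24) + 1/3·log_10(1/3)]
H(X,Y) = 0.5867 dits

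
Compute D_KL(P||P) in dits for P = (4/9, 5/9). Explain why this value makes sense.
0.0000 dits

KL divergence satisfies the Gibbs inequality: D_KL(P||Q) ≥ 0 for all distributions P, Q.

D_KL(P||Q) = Σ p(x) log(p(x)/q(x))
Each term is p(x) × log_10(p(x)/p(x)) = p(x) × log_10(1) = 0, so the sum is 0.
D_KL(P||Q) = 0.0000 dits

When P = Q, the KL divergence is exactly 0, as there is no 'divergence' between identical distributions.

This non-negativity is a fundamental property: relative entropy cannot be negative because it measures how different Q is from P.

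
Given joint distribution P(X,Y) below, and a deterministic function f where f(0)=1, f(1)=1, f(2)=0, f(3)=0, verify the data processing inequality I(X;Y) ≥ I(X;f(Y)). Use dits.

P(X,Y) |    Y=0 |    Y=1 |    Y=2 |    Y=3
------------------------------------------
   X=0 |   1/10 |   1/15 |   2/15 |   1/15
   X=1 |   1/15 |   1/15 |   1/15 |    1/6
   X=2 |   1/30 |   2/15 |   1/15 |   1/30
I(X;Y) = 0.0397, I(X;f(Y)) = 0.0093, inequality holds: 0.0397 ≥ 0.0093

Data Processing Inequality: For any Markov chain X → Y → Z, we have I(X;Y) ≥ I(X;Z).

Here Z = f(Y) is a deterministic function of Y, forming X → Y → Z.

Original I(X;Y) = 0.0397 dits

After applying f:
P(X,Z) where Z=f(Y):
- P(X,Z=0) = P(X,Y=2) + P(X,Y=3)
- P(X,Z=1) = P(X,Y=0) + P(X,Y=1)

I(X;Z) = I(X;f(Y)) = 0.0093 dits

Verification: 0.0397 ≥ 0.0093 ✓

Information cannot be created by processing; the function f can only lose information about X.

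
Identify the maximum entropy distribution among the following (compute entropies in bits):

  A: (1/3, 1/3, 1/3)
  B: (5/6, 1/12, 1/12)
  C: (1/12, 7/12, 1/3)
A

For a discrete distribution over n outcomes, entropy is maximized by the uniform distribution.

Computing entropies:
H(A) = 1.5850 bits
H(B) = 0.8167 bits
H(C) = 1.2807 bits

The uniform distribution (where all probabilities equal 1/3) achieves the maximum entropy of log_2(3) = 1.5850 bits.

Distribution A has the highest entropy.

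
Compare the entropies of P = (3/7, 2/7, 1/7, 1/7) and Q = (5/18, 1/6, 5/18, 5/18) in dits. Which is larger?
Q

Computing entropies in dits:
H(P) = 0.5546
H(Q) = 0.5933

Distribution Q has higher entropy.

Intuition: The distribution closer to uniform (more spread out) has higher entropy.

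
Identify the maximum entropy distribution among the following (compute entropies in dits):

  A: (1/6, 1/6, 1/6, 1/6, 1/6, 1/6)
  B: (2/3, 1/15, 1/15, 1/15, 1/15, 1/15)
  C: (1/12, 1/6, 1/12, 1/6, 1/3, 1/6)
A

For a discrete distribution over n outcomes, entropy is maximized by the uniform distribution.

Computing entropies:
H(A) = 0.7782 dits
H(B) = 0.5094 dits
H(C) = 0.7280 dits

The uniform distribution (where all probabilities equal 1/6) achieves the maximum entropy of log_10(6) = 0.7782 dits.

Distribution A has the highest entropy.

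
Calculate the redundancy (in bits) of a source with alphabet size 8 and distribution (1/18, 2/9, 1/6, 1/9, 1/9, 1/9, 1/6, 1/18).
0.1362 bits

Redundancy measures how far a source is from maximum entropy:
R = H_max - H(X)

Maximum entropy for 8 symbols: H_max = log_2(8) = 3.0000 bits
Actual entropy: H(X) = 2.8638 bits
Redundancy: R = 3.0000 - 2.8638 = 0.1362 bits

This redundancy represents potential for compression: the source could be compressed by 0.1362 bits per symbol.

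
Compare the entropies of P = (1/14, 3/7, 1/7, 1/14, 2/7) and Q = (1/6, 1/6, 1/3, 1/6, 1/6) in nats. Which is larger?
Q

Computing entropies in nats:
H(P) = 1.3761
H(Q) = 1.5607

Distribution Q has higher entropy.

Intuition: The distribution closer to uniform (more spread out) has higher entropy.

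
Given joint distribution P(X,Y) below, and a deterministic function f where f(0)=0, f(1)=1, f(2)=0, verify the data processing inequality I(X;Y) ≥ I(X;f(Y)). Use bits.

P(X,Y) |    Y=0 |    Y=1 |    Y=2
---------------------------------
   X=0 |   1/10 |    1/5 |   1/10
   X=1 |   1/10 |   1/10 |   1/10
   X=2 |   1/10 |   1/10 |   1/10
I(X;Y) = 0.0200, I(X;f(Y)) = 0.0200, inequality holds: 0.0200 ≥ 0.0200

Data Processing Inequality: For any Markov chain X → Y → Z, we have I(X;Y) ≥ I(X;Z).

Here Z = f(Y) is a deterministic function of Y, forming X → Y → Z.

Original I(X;Y) = 0.0200 bits

After applying f:
P(X,Z) where Z=f(Y):
- P(X,Z=0) = P(X,Y=0) + P(X,Y=2)
- P(X,Z=1) = P(X,Y=1)

I(X;Z) = I(X;f(Y)) = 0.0200 bits

Verification: 0.0200 ≥ 0.0200 ✓

Information cannot be created by processing; the function f can only lose information about X.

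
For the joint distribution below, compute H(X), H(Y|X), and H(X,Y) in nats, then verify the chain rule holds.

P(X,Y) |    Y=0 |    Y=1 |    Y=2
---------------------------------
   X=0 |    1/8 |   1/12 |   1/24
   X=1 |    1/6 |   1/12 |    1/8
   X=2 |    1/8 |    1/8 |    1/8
H(X,Y) = 2.1448, H(X) = 1.0822, H(Y|X) = 1.0627 (all in nats)

Chain rule: H(X,Y) = H(X) + H(Y|X)

Left side — joint entropy directly:
H(X,Y) = -Σ p(x,y) log p(x,y) = 2.1448 nats

Right side — compute H(Y|X) from the conditional distributions:
P(X) = (1/4, 3/8, 3/8), so H(X) = 1.0822 nats
H(Y|X) = Σ_x P(X=x) · H(Y|X=x):
  P(Y|X=0) = (1/2, 1/3, 1/6), H(Y|X=0) = 1.0114, weight P(X=0) = 1/4
  P(Y|X=1) = (4/9, 2/9, 1/3), H(Y|X=1) = 1.0609, weight P(X=1) = 3/8
  P(Y|X=2) = (1/3, 1/3, 1/3), H(Y|X=2) = 1.0986, weight P(X=2) = 3/8
H(Y|X) = 1.0627 nats

H(X) + H(Y|X) = 1.0822 + 1.0627 = 2.1448 nats

Both sides equal 2.1448 nats. ✓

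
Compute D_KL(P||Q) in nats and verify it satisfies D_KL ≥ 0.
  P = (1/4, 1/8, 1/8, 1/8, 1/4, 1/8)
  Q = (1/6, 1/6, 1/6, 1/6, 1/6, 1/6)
0.0589 nats

KL divergence satisfies the Gibbs inequality: D_KL(P||Q) ≥ 0 for all distributions P, Q.

D_KL(P||Q) = Σ p(x) log(p(x)/q(x))
Term by term:
  x=0: 1/4 × log_e[(1/4)/(1/6)] = 0.1014
  x=1: 1/8 × log_e[(1/8)/(1/6)] = -0.0360
  x=2: 1/8 × log_e[(1/8)/(1/6)] = -0.0360
  x=3: 1/8 × log_e[(1/8)/(1/6)] = -0.0360
  x=4: 1/4 × log_e[(1/4)/(1/6)] = 0.1014
  x=5: 1/8 × log_e[(1/8)/(1/6)] = -0.0360
D_KL(P||Q) = 0.0589 nats

D_KL(P||Q) = 0.0589 ≥ 0 ✓

This non-negativity is a fundamental property: relative entropy cannot be negative because it measures how different Q is from P.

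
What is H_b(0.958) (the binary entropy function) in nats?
0.1742 nats

The binary entropy function is:
H(p) = -p log(p) - (1-p) log(1-p)

H(0.958) = -0.958 × log_e(0.958) - 0.042 × log_e(0.042)
H(0.958) = 0.1742 nats

Note: Binary entropy is maximized at p=0.5 (H=1 bit) and minimized at p=0 or p=1 (H=0).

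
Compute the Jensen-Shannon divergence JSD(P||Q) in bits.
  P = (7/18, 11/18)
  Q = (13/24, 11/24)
0.0170 bits

Jensen-Shannon divergence is:
JSD(P||Q) = 0.5 × D_KL(P||M) + 0.5 × D_KL(Q||M)
where M = 0.5 × (P + Q) is the mixture distribution.

M = 0.5 × (7/18, 11/18) + 0.5 × (13/24, 11/24) = (0.465278, 0.534722)

D_KL(P||M) = 0.0171 bits
D_KL(Q||M) = 0.0169 bits

JSD(P||Q) = 0.5 × 0.0171 + 0.5 × 0.0169 = 0.0170 bits

Unlike KL divergence, JSD is symmetric and bounded: 0 ≤ JSD ≤ log(2).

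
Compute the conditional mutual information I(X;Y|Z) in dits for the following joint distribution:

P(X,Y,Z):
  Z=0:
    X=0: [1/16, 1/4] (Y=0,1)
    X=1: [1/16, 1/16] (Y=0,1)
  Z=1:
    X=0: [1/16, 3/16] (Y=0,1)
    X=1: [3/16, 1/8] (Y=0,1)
0.0236 dits

Conditional mutual information: I(X;Y|Z) = H(X|Z) + H(Y|Z) - H(X,Y|Z)

H(Z) = 0.2976
H(X,Z) = 0.5791 → H(X|Z) = 0.2815
H(Y,Z) = 0.5791 → H(Y|Z) = 0.2815
H(X,Y,Z) = 0.8371 → H(X,Y|Z) = 0.5394

I(X;Y|Z) = 0.2815 + 0.2815 - 0.5394 = 0.0236 dits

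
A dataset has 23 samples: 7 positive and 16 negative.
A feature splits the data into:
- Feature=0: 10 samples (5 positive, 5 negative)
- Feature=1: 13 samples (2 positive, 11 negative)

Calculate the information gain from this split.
0.1017 bits

Information Gain = H(Y) - H(Y|Feature)

Before split:
P(positive) = 7/23 = 0.3043
H(Y) = 0.8865 bits

After split:
Feature=0: H = 1.0000 bits (weight = 10/23)
Feature=1: H = 0.6194 bits (weight = 13/23)
H(Y|Feature) = (10/23)×1.0000 + (13/23)×0.6194 = 0.7849 bits

Information Gain = 0.8865 - 0.7849 = 0.1017 bits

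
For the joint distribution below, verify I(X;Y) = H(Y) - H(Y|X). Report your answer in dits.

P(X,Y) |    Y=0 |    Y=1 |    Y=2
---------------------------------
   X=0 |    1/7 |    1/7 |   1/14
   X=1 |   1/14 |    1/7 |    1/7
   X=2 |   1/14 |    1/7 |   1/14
I(X;Y) = 0.0123 dits

Mutual information has multiple equivalent forms:
- I(X;Y) = H(X) - H(X|Y)
- I(X;Y) = H(Y) - H(Y|X)
- I(X;Y) = H(X) + H(Y) - H(X,Y)

Computing all quantities:
H(X) = 0.4748, H(Y) = 0.4686, H(X,Y) = 0.9311
H(X|Y) = 0.4625, H(Y|X) = 0.4563

Verification:
H(X) - H(X|Y) = 0.4748 - 0.4625 = 0.0123
H(Y) - H(Y|X) = 0.4686 - 0.4563 = 0.0123
H(X) + H(Y) - H(X,Y) = 0.4748 + 0.4686 - 0.9311 = 0.0123

All forms give I(X;Y) = 0.0123 dits. ✓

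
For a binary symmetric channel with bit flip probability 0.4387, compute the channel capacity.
0.0109 bits

For a binary symmetric channel (BSC) with error probability p:
Capacity C = 1 - H(p) bits per symbol

where H(p) = -p log₂(p) - (1-p) log₂(1-p) is the binary entropy function.

H(0.4387) = 0.9891 bits
C = 1 - 0.9891 = 0.0109 bits per symbol

This means we can reliably transmit up to 0.0109 bits of information per channel use.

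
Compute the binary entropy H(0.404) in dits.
0.2930 dits

The binary entropy function is:
H(p) = -p log(p) - (1-p) log(1-p)

H(0.404) = -0.404 × log_10(0.404) - 0.596 × log_10(0.596)
H(0.404) = 0.2930 dits

Note: Binary entropy is maximized at p=0.5 (H=1 bit) and minimized at p=0 or p=1 (H=0).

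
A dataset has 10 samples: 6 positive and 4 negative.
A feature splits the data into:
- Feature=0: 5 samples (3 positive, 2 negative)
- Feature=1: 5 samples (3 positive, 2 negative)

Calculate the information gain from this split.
0.0000 bits

Information Gain = H(Y) - H(Y|Feature)

Before split:
P(positive) = 6/10 = 0.6000
H(Y) = 0.9710 bits

After split:
Feature=0: H = 0.9710 bits (weight = 5/10)
Feature=1: H = 0.9710 bits (weight = 5/10)
H(Y|Feature) = (5/10)×0.9710 + (5/10)×0.9710 = 0.9710 bits

Information Gain = 0.9710 - 0.9710 = 0.0000 bits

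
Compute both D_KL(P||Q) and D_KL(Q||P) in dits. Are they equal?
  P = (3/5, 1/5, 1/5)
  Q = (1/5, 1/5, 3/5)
D_KL(P||Q) = 0.1908, D_KL(Q||P) = 0.1908

KL divergence is not symmetric: D_KL(P||Q) ≠ D_KL(Q||P) in general.

D_KL(P||Q) = 0.1908 dits
D_KL(Q||P) = 0.1908 dits

In this case they happen to be equal (to 4 decimal places).

This asymmetry is why KL divergence is not a true distance metric.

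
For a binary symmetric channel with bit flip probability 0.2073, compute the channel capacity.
0.2637 bits

For a binary symmetric channel (BSC) with error probability p:
Capacity C = 1 - H(p) bits per symbol

where H(p) = -p log₂(p) - (1-p) log₂(1-p) is the binary entropy function.

H(0.2073) = 0.7363 bits
C = 1 - 0.7363 = 0.2637 bits per symbol

This means we can reliably transmit up to 0.2637 bits of information per channel use.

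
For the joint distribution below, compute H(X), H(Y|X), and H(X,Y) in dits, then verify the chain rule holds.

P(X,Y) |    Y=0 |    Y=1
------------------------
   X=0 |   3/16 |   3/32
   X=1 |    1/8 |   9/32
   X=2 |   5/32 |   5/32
H(X,Y) = 0.7525, H(X) = 0.4717, H(Y|X) = 0.2807 (all in dits)

Chain rule: H(X,Y) = H(X) + H(Y|X)

Left side — joint entropy directly:
H(X,Y) = -Σ p(x,y) log p(x,y) = 0.7525 dits

Right side — compute H(Y|X) from the conditional distributions:
P(X) = (9/32, 13/32, 5/16), so H(X) = 0.4717 dits
H(Y|X) = Σ_x P(X=x) · H(Y|X=x):
  P(Y|X=0) = (2/3, 1/3), H(Y|X=0) = 0.2764, weight P(X=0) = 9/32
  P(Y|X=1) = (4/13, 9/13), H(Y|X=1) = 0.2681, weight P(X=1) = 13/32
  P(Y|X=2) = (1/2, 1/2), H(Y|X=2) = 0.3010, weight P(X=2) = 5/16
H(Y|X) = 0.2807 dits

H(X) + H(Y|X) = 0.4717 + 0.2807 = 0.7525 dits

Both sides equal 0.7525 dits. ✓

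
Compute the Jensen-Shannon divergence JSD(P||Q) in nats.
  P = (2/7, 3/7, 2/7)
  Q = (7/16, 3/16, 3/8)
0.0353 nats

Jensen-Shannon divergence is:
JSD(P||Q) = 0.5 × D_KL(P||M) + 0.5 × D_KL(Q||M)
where M = 0.5 × (P + Q) is the mixture distribution.

M = 0.5 × (2/7, 3/7, 2/7) + 0.5 × (7/16, 3/16, 3/8) = (0.361607, 0.308036, 0.330357)

D_KL(P||M) = 0.0327 nats
D_KL(Q||M) = 0.0378 nats

JSD(P||Q) = 0.5 × 0.0327 + 0.5 × 0.0378 = 0.0353 nats

Unlike KL divergence, JSD is symmetric and bounded: 0 ≤ JSD ≤ log(2).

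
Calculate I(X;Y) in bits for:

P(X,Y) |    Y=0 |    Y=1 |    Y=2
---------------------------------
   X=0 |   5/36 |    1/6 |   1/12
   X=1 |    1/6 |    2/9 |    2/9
0.0189 bits

Mutual information: I(X;Y) = H(X) + H(Y) - H(X,Y)

Marginals:
P(X) = (7/18, 11/18), H(X) = 0.9641 bits
P(Y) = (11/36, 7/18, 11/36), H(Y) = 1.5752 bits

Joint entropy: H(X,Y) = 2.5204 bits

I(X;Y) = 0.9641 + 1.5752 - 2.5204 = 0.0189 bits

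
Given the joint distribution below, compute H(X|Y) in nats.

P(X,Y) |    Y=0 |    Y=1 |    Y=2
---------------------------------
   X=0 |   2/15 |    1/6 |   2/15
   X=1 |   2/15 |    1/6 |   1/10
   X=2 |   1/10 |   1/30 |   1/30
1.0023 nats

Using the chain rule: H(X|Y) = H(X,Y) - H(Y)

First, compute H(X,Y) = 2.0905 nats

Marginal P(Y) = (11/30, 11/30, 4/15)
H(Y) = 1.0882 nats

H(X|Y) = H(X,Y) - H(Y) = 2.0905 - 1.0882 = 1.0023 nats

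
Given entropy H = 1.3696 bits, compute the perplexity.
2.5840

Perplexity is 2^H (or exp(H) for natural log).

H = 1.3696 bits
Perplexity = 2^1.3696 = 2.5840

Interpretation: The model's uncertainty is equivalent to choosing uniformly among 2.6 options.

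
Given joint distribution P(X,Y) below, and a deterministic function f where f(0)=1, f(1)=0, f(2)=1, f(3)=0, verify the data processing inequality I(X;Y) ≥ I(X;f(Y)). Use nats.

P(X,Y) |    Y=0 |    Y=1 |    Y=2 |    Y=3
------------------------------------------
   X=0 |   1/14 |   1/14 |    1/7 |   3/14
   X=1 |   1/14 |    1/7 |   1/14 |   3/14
I(X;Y) = 0.0243, I(X;f(Y)) = 0.0112, inequality holds: 0.0243 ≥ 0.0112

Data Processing Inequality: For any Markov chain X → Y → Z, we have I(X;Y) ≥ I(X;Z).

Here Z = f(Y) is a deterministic function of Y, forming X → Y → Z.

Original I(X;Y) = 0.0243 nats

After applying f:
P(X,Z) where Z=f(Y):
- P(X,Z=0) = P(X,Y=1) + P(X,Y=3)
- P(X,Z=1) = P(X,Y=0) + P(X,Y=2)

I(X;Z) = I(X;f(Y)) = 0.0112 nats

Verification: 0.0243 ≥ 0.0112 ✓

Information cannot be created by processing; the function f can only lose information about X.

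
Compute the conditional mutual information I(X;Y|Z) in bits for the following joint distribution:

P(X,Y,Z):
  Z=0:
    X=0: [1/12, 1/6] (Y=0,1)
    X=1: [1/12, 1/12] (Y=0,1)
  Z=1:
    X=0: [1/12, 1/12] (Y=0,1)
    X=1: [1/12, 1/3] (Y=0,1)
0.0443 bits

Conditional mutual information: I(X;Y|Z) = H(X|Z) + H(Y|Z) - H(X,Y|Z)

H(Z) = 0.9799
H(X,Z) = 1.8879 → H(X|Z) = 0.9080
H(Y,Z) = 1.8879 → H(Y|Z) = 0.9080
H(X,Y,Z) = 2.7516 → H(X,Y|Z) = 1.7718

I(X;Y|Z) = 0.9080 + 0.9080 - 1.7718 = 0.0443 bits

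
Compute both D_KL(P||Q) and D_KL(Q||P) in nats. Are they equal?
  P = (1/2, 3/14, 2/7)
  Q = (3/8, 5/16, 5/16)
D_KL(P||Q) = 0.0374, D_KL(Q||P) = 0.0380

KL divergence is not symmetric: D_KL(P||Q) ≠ D_KL(Q||P) in general.

D_KL(P||Q) = 0.0374 nats
D_KL(Q||P) = 0.0380 nats

No, they are not equal!

This asymmetry is why KL divergence is not a true distance metric.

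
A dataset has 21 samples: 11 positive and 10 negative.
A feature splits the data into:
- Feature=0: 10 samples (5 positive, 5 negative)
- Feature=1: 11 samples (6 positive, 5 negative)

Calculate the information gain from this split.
0.0015 bits

Information Gain = H(Y) - H(Y|Feature)

Before split:
P(positive) = 11/21 = 0.5238
H(Y) = 0.9984 bits

After split:
Feature=0: H = 1.0000 bits (weight = 10/21)
Feature=1: H = 0.9940 bits (weight = 11/21)
H(Y|Feature) = (10/21)×1.0000 + (11/21)×0.9940 = 0.9969 bits

Information Gain = 0.9984 - 0.9969 = 0.0015 bits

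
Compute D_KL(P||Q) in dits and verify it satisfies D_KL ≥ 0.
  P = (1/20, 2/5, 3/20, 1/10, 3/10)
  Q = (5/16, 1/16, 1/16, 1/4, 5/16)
0.2946 dits

KL divergence satisfies the Gibbs inequality: D_KL(P||Q) ≥ 0 for all distributions P, Q.

D_KL(P||Q) = Σ p(x) log(p(x)/q(x))
Term by term:
  x=0: 1/20 × log_10[(1/20)/(5/16)] = -0.0398
  x=1: 2/5 × log_10[(2/5)/(1/16)] = 0.3225
  x=2: 3/20 × log_10[(3/20)/(1/16)] = 0.0570
  x=3: 1/10 × log_10[(1/10)/(1/4)] = -0.0398
  x=4: 3/10 × log_10[(3/10)/(5/16)] = -0.0053
D_KL(P||Q) = 0.2946 dits

D_KL(P||Q) = 0.2946 ≥ 0 ✓

This non-negativity is a fundamental property: relative entropy cannot be negative because it measures how different Q is from P.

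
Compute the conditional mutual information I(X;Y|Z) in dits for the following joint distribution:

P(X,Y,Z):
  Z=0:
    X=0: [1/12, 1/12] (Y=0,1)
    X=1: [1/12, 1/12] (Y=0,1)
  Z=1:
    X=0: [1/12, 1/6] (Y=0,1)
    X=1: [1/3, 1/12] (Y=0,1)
0.0319 dits

Conditional mutual information: I(X;Y|Z) = H(X|Z) + H(Y|Z) - H(X,Y|Z)

H(Z) = 0.2764
H(X,Z) = 0.5683 → H(X|Z) = 0.2919
H(Y,Z) = 0.5683 → H(Y|Z) = 0.2919
H(X,Y,Z) = 0.8283 → H(X,Y|Z) = 0.5519

I(X;Y|Z) = 0.2919 + 0.2919 - 0.5519 = 0.0319 dits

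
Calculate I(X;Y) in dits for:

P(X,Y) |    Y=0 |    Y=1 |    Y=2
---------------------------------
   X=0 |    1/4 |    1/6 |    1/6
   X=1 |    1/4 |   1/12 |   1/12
0.0062 dits

Mutual information: I(X;Y) = H(X) + H(Y) - H(X,Y)

Marginals:
P(X) = (7/12, 5/12), H(X) = 0.2950 dits
P(Y) = (1/2, 1/4, 1/4), H(Y) = 0.4515 dits

Joint entropy: H(X,Y) = 0.7403 dits

I(X;Y) = 0.2950 + 0.4515 - 0.7403 = 0.0062 dits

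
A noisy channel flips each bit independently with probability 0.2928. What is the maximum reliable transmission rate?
0.1277 bits

For a binary symmetric channel (BSC) with error probability p:
Capacity C = 1 - H(p) bits per symbol

where H(p) = -p log₂(p) - (1-p) log₂(1-p) is the binary entropy function.

H(0.2928) = 0.8723 bits
C = 1 - 0.8723 = 0.1277 bits per symbol

This means we can reliably transmit up to 0.1277 bits of information per channel use.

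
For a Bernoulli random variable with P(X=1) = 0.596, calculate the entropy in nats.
0.6746 nats

The binary entropy function is:
H(p) = -p log(p) - (1-p) log(1-p)

H(0.596) = -0.596 × log_e(0.596) - 0.404 × log_e(0.404)
H(0.596) = 0.6746 nats

Note: Binary entropy is maximized at p=0.5 (H=1 bit) and minimized at p=0 or p=1 (H=0).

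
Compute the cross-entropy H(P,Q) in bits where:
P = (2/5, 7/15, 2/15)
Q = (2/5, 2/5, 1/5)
1.4553 bits

Cross-entropy: H(P,Q) = -Σ p(x) log q(x)

Alternatively: H(P,Q) = H(P) + D_KL(P||Q)
H(P) = 1.4295 bits
D_KL(P||Q) = 0.0258 bits

H(P,Q) = 1.4295 + 0.0258 = 1.4553 bits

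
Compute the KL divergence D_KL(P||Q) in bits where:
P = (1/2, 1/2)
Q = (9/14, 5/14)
0.0614 bits

KL divergence: D_KL(P||Q) = Σ p(x) log(p(x)/q(x))

Computing term by term:
  x=0: 1/2 × log_2[(1/2)/(9/14)] = 1/2 × -0.3626 = -0.1813
  x=1: 1/2 × log_2[(1/2)/(5/14)] = 1/2 × 0.4854 = 0.2427

D_KL(P||Q) = 0.0614 bits

Note: KL divergence is always non-negative and equals 0 iff P = Q.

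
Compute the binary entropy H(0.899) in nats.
0.3273 nats

The binary entropy function is:
H(p) = -p log(p) - (1-p) log(1-p)

H(0.899) = -0.899 × log_e(0.899) - 0.101 × log_e(0.101)
H(0.899) = 0.3273 nats

Note: Binary entropy is maximized at p=0.5 (H=1 bit) and minimized at p=0 or p=1 (H=0).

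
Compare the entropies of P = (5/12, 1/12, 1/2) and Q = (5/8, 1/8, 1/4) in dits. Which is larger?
P

Computing entropies in dits:
H(P) = 0.3989
H(Q) = 0.3910

Distribution P has higher entropy.

Intuition: The distribution closer to uniform (more spread out) has higher entropy.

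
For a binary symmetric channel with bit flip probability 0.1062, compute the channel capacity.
0.5117 bits

For a binary symmetric channel (BSC) with error probability p:
Capacity C = 1 - H(p) bits per symbol

where H(p) = -p log₂(p) - (1-p) log₂(1-p) is the binary entropy function.

H(0.1062) = 0.4883 bits
C = 1 - 0.4883 = 0.5117 bits per symbol

This means we can reliably transmit up to 0.5117 bits of information per channel use.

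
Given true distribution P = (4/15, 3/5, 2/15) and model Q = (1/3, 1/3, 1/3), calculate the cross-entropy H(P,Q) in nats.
1.0986 nats

Cross-entropy: H(P,Q) = -Σ p(x) log q(x)

Alternatively: H(P,Q) = H(P) + D_KL(P||Q)
H(P) = 0.9276 nats
D_KL(P||Q) = 0.1710 nats

H(P,Q) = 0.9276 + 0.1710 = 1.0986 nats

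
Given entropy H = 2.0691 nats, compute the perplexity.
7.9177

Perplexity is e^H (or exp(H) for natural log).

H = 2.0691 nats
Perplexity = e^2.0691 = 7.9177

Interpretation: The model's uncertainty is equivalent to choosing uniformly among 7.9 options.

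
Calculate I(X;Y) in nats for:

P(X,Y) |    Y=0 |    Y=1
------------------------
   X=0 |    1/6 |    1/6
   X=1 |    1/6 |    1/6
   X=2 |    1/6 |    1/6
0.0000 nats

Mutual information: I(X;Y) = H(X) + H(Y) - H(X,Y)

Marginals:
P(X) = (1/3, 1/3, 1/3), H(X) = 1.0986 nats
P(Y) = (1/2, 1/2), H(Y) = 0.6931 nats

Joint entropy: H(X,Y) = 1.7918 nats

I(X;Y) = 1.0986 + 0.6931 - 1.7918 = 0.0000 nats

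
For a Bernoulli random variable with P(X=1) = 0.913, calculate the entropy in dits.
0.1284 dits

The binary entropy function is:
H(p) = -p log(p) - (1-p) log(1-p)

H(0.913) = -0.913 × log_10(0.913) - 0.087 × log_10(0.087)
H(0.913) = 0.1284 dits

Note: Binary entropy is maximized at p=0.5 (H=1 bit) and minimized at p=0 or p=1 (H=0).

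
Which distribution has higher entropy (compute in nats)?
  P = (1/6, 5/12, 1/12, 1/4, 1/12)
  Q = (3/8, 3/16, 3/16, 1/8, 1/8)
Q

Computing entropies in nats:
H(P) = 1.4241
H(Q) = 1.5154

Distribution Q has higher entropy.

Intuition: The distribution closer to uniform (more spread out) has higher entropy.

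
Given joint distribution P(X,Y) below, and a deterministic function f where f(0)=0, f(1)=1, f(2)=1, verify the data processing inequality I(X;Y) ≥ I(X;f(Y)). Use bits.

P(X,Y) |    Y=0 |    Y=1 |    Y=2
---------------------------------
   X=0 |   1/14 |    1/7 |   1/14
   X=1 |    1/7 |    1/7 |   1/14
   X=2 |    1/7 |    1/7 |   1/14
I(X;Y) = 0.0150, I(X;f(Y)) = 0.0150, inequality holds: 0.0150 ≥ 0.0150

Data Processing Inequality: For any Markov chain X → Y → Z, we have I(X;Y) ≥ I(X;Z).

Here Z = f(Y) is a deterministic function of Y, forming X → Y → Z.

Original I(X;Y) = 0.0150 bits

After applying f:
P(X,Z) where Z=f(Y):
- P(X,Z=0) = P(X,Y=0)
- P(X,Z=1) = P(X,Y=1) + P(X,Y=2)

I(X;Z) = I(X;f(Y)) = 0.0150 bits

Verification: 0.0150 ≥ 0.0150 ✓

Information cannot be created by processing; the function f can only lose information about X.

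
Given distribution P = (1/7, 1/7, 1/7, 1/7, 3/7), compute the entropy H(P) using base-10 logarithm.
0.6406 dits

Shannon entropy is H(X) = -Σ p(x) log p(x).

For P = (1/7, 1/7, 1/7, 1/7, 3/7):
H = -1/7 × log_10(1/7) -1/7 × log_10(1/7) -1/7 × log_10(1/7) -1/7 × log_10(1/7) -3/7 × log_10(3/7)
H = 0.6406 dits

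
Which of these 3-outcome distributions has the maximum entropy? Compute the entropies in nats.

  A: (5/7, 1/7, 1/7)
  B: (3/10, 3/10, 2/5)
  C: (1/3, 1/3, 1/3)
C

For a discrete distribution over n outcomes, entropy is maximized by the uniform distribution.

Computing entropies:
H(A) = 0.7963 nats
H(B) = 1.0889 nats
H(C) = 1.0986 nats

The uniform distribution (where all probabilities equal 1/3) achieves the maximum entropy of log_e(3) = 1.0986 nats.

Distribution C has the highest entropy.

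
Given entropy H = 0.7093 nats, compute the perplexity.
2.0326

Perplexity is e^H (or exp(H) for natural log).

H = 0.7093 nats
Perplexity = e^0.7093 = 2.0326

Interpretation: The model's uncertainty is equivalent to choosing uniformly among 2.0 options.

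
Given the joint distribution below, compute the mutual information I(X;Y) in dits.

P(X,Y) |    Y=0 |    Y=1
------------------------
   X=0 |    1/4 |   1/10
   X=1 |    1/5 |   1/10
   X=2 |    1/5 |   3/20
0.0035 dits

Mutual information: I(X;Y) = H(X) + H(Y) - H(X,Y)

Marginals:
P(X) = (7/20, 3/10, 7/20), H(X) = 0.4760 dits
P(Y) = (13/20, 7/20), H(Y) = 0.2812 dits

Joint entropy: H(X,Y) = 0.7537 dits

I(X;Y) = 0.4760 + 0.2812 - 0.7537 = 0.0035 dits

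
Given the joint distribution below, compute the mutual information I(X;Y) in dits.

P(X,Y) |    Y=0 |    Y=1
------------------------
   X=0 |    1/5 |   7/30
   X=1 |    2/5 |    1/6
0.0133 dits

Mutual information: I(X;Y) = H(X) + H(Y) - H(X,Y)

Marginals:
P(X) = (13/30, 17/30), H(X) = 0.2972 dits
P(Y) = (3/5, 2/5), H(Y) = 0.2923 dits

Joint entropy: H(X,Y) = 0.5761 dits

I(X;Y) = 0.2972 + 0.2923 - 0.5761 = 0.0133 dits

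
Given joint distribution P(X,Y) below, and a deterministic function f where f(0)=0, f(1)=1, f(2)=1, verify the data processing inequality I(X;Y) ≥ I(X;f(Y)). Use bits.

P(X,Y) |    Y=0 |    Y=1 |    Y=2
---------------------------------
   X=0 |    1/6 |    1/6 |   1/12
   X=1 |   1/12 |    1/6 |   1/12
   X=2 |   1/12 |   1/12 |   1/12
I(X;Y) = 0.0242, I(X;f(Y)) = 0.0137, inequality holds: 0.0242 ≥ 0.0137

Data Processing Inequality: For any Markov chain X → Y → Z, we have I(X;Y) ≥ I(X;Z).

Here Z = f(Y) is a deterministic function of Y, forming X → Y → Z.

Original I(X;Y) = 0.0242 bits

After applying f:
P(X,Z) where Z=f(Y):
- P(X,Z=0) = P(X,Y=0)
- P(X,Z=1) = P(X,Y=1) + P(X,Y=2)

I(X;Z) = I(X;f(Y)) = 0.0137 bits

Verification: 0.0242 ≥ 0.0137 ✓

Information cannot be created by processing; the function f can only lose information about X.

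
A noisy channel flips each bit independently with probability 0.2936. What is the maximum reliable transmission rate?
0.1267 bits

For a binary symmetric channel (BSC) with error probability p:
Capacity C = 1 - H(p) bits per symbol

where H(p) = -p log₂(p) - (1-p) log₂(1-p) is the binary entropy function.

H(0.2936) = 0.8733 bits
C = 1 - 0.8733 = 0.1267 bits per symbol

This means we can reliably transmit up to 0.1267 bits of information per channel use.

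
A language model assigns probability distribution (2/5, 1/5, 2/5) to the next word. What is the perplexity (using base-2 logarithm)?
2.8717

Perplexity is 2^H (or exp(H) for natural log).

First, H = -Σ p log p = 1.5219 bits
Perplexity = 2^1.5219 = 2.8717

Interpretation: The model's uncertainty is equivalent to choosing uniformly among 2.9 options.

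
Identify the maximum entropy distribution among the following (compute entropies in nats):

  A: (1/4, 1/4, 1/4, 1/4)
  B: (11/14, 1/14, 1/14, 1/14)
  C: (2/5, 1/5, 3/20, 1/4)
A

For a discrete distribution over n outcomes, entropy is maximized by the uniform distribution.

Computing entropies:
H(A) = 1.3863 nats
H(B) = 0.7550 nats
H(C) = 1.3195 nats

The uniform distribution (where all probabilities equal 1/4) achieves the maximum entropy of log_e(4) = 1.3863 nats.

Distribution A has the highest entropy.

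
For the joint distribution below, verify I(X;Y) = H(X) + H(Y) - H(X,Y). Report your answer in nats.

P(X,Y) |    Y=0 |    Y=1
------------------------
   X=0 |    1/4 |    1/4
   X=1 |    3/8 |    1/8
I(X;Y) = 0.0338 nats

Mutual information has multiple equivalent forms:
- I(X;Y) = H(X) - H(X|Y)
- I(X;Y) = H(Y) - H(Y|X)
- I(X;Y) = H(X) + H(Y) - H(X,Y)

Computing all quantities:
H(X) = 0.6931, H(Y) = 0.6616, H(X,Y) = 1.3209
H(X|Y) = 0.6593, H(Y|X) = 0.6277

Verification:
H(X) - H(X|Y) = 0.6931 - 0.6593 = 0.0338
H(Y) - H(Y|X) = 0.6616 - 0.6277 = 0.0338
H(X) + H(Y) - H(X,Y) = 0.6931 + 0.6616 - 1.3209 = 0.0338

All forms give I(X;Y) = 0.0338 nats. ✓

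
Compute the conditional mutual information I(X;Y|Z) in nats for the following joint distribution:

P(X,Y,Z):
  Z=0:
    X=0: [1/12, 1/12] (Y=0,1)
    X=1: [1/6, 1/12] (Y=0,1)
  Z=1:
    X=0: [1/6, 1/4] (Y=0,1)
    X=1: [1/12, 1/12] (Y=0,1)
0.0082 nats

Conditional mutual information: I(X;Y|Z) = H(X|Z) + H(Y|Z) - H(X,Y|Z)

H(Z) = 0.6792
H(X,Z) = 1.3086 → H(X|Z) = 0.6294
H(Y,Z) = 1.3580 → H(Y|Z) = 0.6788
H(X,Y,Z) = 1.9792 → H(X,Y|Z) = 1.3000

I(X;Y|Z) = 0.6294 + 0.6788 - 1.3000 = 0.0082 nats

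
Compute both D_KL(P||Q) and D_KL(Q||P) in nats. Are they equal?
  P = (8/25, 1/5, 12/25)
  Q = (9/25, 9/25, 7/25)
D_KL(P||Q) = 0.1035, D_KL(Q||P) = 0.1031

KL divergence is not symmetric: D_KL(P||Q) ≠ D_KL(Q||P) in general.

D_KL(P||Q) = 0.1035 nats
D_KL(Q||P) = 0.1031 nats

No, they are not equal!

This asymmetry is why KL divergence is not a true distance metric.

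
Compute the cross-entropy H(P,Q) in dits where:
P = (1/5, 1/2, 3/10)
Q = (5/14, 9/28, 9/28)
0.4838 dits

Cross-entropy: H(P,Q) = -Σ p(x) log q(x)

Alternatively: H(P,Q) = H(P) + D_KL(P||Q)
H(P) = 0.4472 dits
D_KL(P||Q) = 0.0366 dits

H(P,Q) = 0.4472 + 0.0366 = 0.4838 dits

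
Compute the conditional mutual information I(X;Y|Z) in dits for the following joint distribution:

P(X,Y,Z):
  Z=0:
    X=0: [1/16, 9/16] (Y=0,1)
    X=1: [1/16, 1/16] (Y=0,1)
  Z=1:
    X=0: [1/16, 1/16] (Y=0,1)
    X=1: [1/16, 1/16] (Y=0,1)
0.0209 dits

Conditional mutual information: I(X;Y|Z) = H(X|Z) + H(Y|Z) - H(X,Y|Z)

H(Z) = 0.2442
H(X,Z) = 0.4662 → H(X|Z) = 0.2220
H(Y,Z) = 0.4662 → H(Y|Z) = 0.2220
H(X,Y,Z) = 0.6674 → H(X,Y|Z) = 0.4231

I(X;Y|Z) = 0.2220 + 0.2220 - 0.4231 = 0.0209 dits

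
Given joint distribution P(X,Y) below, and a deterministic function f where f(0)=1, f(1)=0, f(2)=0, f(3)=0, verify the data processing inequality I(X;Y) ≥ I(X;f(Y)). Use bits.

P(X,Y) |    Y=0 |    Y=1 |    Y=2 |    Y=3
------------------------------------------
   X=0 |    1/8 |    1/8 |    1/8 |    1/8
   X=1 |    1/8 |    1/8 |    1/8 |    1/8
I(X;Y) = 0.0000, I(X;f(Y)) = 0.0000, inequality holds: 0.0000 ≥ 0.0000

Data Processing Inequality: For any Markov chain X → Y → Z, we have I(X;Y) ≥ I(X;Z).

Here Z = f(Y) is a deterministic function of Y, forming X → Y → Z.

Original I(X;Y) = 0.0000 bits

After applying f:
P(X,Z) where Z=f(Y):
- P(X,Z=0) = P(X,Y=1) + P(X,Y=2) + P(X,Y=3)
- P(X,Z=1) = P(X,Y=0)

I(X;Z) = I(X;f(Y)) = 0.0000 bits

Verification: 0.0000 ≥ 0.0000 ✓

Information cannot be created by processing; the function f can only lose information about X.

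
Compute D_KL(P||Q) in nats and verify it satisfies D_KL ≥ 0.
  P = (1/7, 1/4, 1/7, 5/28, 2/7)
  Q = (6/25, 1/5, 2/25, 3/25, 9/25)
0.0695 nats

KL divergence satisfies the Gibbs inequality: D_KL(P||Q) ≥ 0 for all distributions P, Q.

D_KL(P||Q) = Σ p(x) log(p(x)/q(x))
Term by term:
  x=0: 1/7 × log_e[(1/7)/(6/25)] = -0.0741
  x=1: 1/4 × log_e[(1/4)/(1/5)] = 0.0558
  x=2: 1/7 × log_e[(1/7)/(2/25)] = 0.0828
  x=3: 5/28 × log_e[(5/28)/(3/25)] = 0.0710
  x=4: 2/7 × log_e[(2/7)/(9/25)] = -0.0660
D_KL(P||Q) = 0.0695 nats

D_KL(P||Q) = 0.0695 ≥ 0 ✓

This non-negativity is a fundamental property: relative entropy cannot be negative because it measures how different Q is from P.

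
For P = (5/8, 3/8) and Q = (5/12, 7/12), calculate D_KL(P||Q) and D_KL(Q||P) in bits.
D_KL(P||Q) = 0.1266, D_KL(Q||P) = 0.1281

KL divergence is not symmetric: D_KL(P||Q) ≠ D_KL(Q||P) in general.

D_KL(P||Q) = 0.1266 bits
D_KL(Q||P) = 0.1281 bits

No, they are not equal!

This asymmetry is why KL divergence is not a true distance metric.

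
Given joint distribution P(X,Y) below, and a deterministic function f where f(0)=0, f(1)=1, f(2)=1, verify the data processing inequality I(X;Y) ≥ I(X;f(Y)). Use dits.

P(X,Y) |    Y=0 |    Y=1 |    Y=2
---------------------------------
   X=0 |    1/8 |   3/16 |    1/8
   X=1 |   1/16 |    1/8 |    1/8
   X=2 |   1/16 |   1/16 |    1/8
I(X;Y) = 0.0089, I(X;f(Y)) = 0.0016, inequality holds: 0.0089 ≥ 0.0016

Data Processing Inequality: For any Markov chain X → Y → Z, we have I(X;Y) ≥ I(X;Z).

Here Z = f(Y) is a deterministic function of Y, forming X → Y → Z.

Original I(X;Y) = 0.0089 dits

After applying f:
P(X,Z) where Z=f(Y):
- P(X,Z=0) = P(X,Y=0)
- P(X,Z=1) = P(X,Y=1) + P(X,Y=2)

I(X;Z) = I(X;f(Y)) = 0.0016 dits

Verification: 0.0089 ≥ 0.0016 ✓

Information cannot be created by processing; the function f can only lose information about X.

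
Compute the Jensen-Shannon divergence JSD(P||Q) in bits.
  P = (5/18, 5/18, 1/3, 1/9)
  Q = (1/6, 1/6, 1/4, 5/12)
0.0925 bits

Jensen-Shannon divergence is:
JSD(P||Q) = 0.5 × D_KL(P||M) + 0.5 × D_KL(Q||M)
where M = 0.5 × (P + Q) is the mixture distribution.

M = 0.5 × (5/18, 5/18, 1/3, 1/9) + 0.5 × (1/6, 1/6, 1/4, 5/12) = (2/9, 2/9, 7/24, 0.263889)

D_KL(P||M) = 0.1044 bits
D_KL(Q||M) = 0.0806 bits

JSD(P||Q) = 0.5 × 0.1044 + 0.5 × 0.0806 = 0.0925 bits

Unlike KL divergence, JSD is symmetric and bounded: 0 ≤ JSD ≤ log(2).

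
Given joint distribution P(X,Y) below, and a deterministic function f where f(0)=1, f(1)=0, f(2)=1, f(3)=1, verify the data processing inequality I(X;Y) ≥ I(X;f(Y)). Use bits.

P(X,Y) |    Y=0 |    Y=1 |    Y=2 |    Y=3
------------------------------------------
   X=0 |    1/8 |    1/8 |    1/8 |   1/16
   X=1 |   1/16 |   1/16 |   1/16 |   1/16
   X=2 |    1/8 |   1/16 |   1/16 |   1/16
I(X;Y) = 0.0234, I(X;f(Y)) = 0.0052, inequality holds: 0.0234 ≥ 0.0052

Data Processing Inequality: For any Markov chain X → Y → Z, we have I(X;Y) ≥ I(X;Z).

Here Z = f(Y) is a deterministic function of Y, forming X → Y → Z.

Original I(X;Y) = 0.0234 bits

After applying f:
P(X,Z) where Z=f(Y):
- P(X,Z=0) = P(X,Y=1)
- P(X,Z=1) = P(X,Y=0) + P(X,Y=2) + P(X,Y=3)

I(X;Z) = I(X;f(Y)) = 0.0052 bits

Verification: 0.0234 ≥ 0.0052 ✓

Information cannot be created by processing; the function f can only lose information about X.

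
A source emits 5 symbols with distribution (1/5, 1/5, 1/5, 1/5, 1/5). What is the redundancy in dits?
0.0000 dits

Redundancy measures how far a source is from maximum entropy:
R = H_max - H(X)

Maximum entropy for 5 symbols: H_max = log_10(5) = 0.6990 dits
Actual entropy: H(X) = 0.6990 dits
Redundancy: R = 0.6990 - 0.6990 = 0.0000 dits

This redundancy represents potential for compression: the source could be compressed by 0.0000 dits per symbol.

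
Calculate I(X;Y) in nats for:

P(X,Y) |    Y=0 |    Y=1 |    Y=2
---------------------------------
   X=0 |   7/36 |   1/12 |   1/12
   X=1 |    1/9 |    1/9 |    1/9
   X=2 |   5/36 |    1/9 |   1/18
0.0217 nats

Mutual information: I(X;Y) = H(X) + H(Y) - H(X,Y)

Marginals:
P(X) = (13/36, 1/3, 11/36), H(X) = 1.0963 nats
P(Y) = (4/9, 11/36, 1/4), H(Y) = 1.0693 nats

Joint entropy: H(X,Y) = 2.1439 nats

I(X;Y) = 1.0963 + 1.0693 - 2.1439 = 0.0217 nats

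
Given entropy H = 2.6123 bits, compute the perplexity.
6.1148

Perplexity is 2^H (or exp(H) for natural log).

H = 2.6123 bits
Perplexity = 2^2.6123 = 6.1148

Interpretation: The model's uncertainty is equivalent to choosing uniformly among 6.1 options.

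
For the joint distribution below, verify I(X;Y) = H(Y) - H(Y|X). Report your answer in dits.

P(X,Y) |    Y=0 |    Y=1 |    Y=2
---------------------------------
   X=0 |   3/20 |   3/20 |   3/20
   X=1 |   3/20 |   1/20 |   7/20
I(X;Y) = 0.0271 dits

Mutual information has multiple equivalent forms:
- I(X;Y) = H(X) - H(X|Y)
- I(X;Y) = H(Y) - H(Y|X)
- I(X;Y) = H(X) + H(Y) - H(X,Y)

Computing all quantities:
H(X) = 0.2989, H(Y) = 0.4472, H(X,Y) = 0.7190
H(X|Y) = 0.2718, H(Y|X) = 0.4201

Verification:
H(X) - H(X|Y) = 0.2989 - 0.2718 = 0.0271
H(Y) - H(Y|X) = 0.4472 - 0.4201 = 0.0271
H(X) + H(Y) - H(X,Y) = 0.2989 + 0.4472 - 0.7190 = 0.0271

All forms give I(X;Y) = 0.0271 dits. ✓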